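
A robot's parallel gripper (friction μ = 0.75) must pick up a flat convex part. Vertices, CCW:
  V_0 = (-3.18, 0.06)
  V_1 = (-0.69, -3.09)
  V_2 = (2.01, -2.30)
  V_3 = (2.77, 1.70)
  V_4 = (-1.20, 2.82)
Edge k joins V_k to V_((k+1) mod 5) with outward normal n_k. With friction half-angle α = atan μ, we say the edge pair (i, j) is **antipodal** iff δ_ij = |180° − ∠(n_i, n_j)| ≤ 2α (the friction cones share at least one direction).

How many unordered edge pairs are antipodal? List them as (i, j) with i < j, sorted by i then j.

count = 5; pairs: (0,2), (0,3), (1,3), (1,4), (2,4)

α = atan 0.75 = 36.87°;  2α = 73.74°
n_0 = (-0.7845, -0.6201)
n_1 = (+0.2808, -0.9598)
n_2 = (+0.9824, -0.1867)
n_3 = (+0.2715, +0.9624)
n_4 = (-0.8125, +0.5829)
  (0,1): δ = 112.02°  ·
  (0,2): δ = 49.08°  ✓
  (0,3): δ = 35.92°  ✓
  (0,4): δ = 106.02°  ·
  (1,2): δ = 117.07°  ·
  (1,3): δ = 32.06°  ✓
  (1,4): δ = 38.04°  ✓
  (2,3): δ = 95.00°  ·
  (2,4): δ = 24.90°  ✓
  (3,4): δ = 109.90°  ·
antipodal pairs: 5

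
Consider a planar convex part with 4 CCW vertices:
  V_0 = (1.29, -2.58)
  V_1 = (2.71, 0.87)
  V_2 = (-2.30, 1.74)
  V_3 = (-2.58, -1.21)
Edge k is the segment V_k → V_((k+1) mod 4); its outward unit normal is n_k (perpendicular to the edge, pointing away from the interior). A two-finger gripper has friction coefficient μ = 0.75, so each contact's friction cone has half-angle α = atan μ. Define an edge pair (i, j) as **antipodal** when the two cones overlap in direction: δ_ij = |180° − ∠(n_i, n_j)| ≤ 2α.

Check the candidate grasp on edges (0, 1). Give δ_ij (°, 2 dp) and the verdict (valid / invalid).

α = atan 0.75 = 36.87°;  2α = 73.74°
edge 0: e_0 = (+1.42, +3.45);  n_0 = (+0.9247, -0.3806)
edge 1: e_1 = (-5.01, +0.87);  n_1 = (+0.1711, +0.9853)
∠(n_0, n_1) = 102.52°
δ = |180° − 102.52°| = 77.48°
77.48° > 2α = 73.74°  →  invalid

δ = 77.48°, invalid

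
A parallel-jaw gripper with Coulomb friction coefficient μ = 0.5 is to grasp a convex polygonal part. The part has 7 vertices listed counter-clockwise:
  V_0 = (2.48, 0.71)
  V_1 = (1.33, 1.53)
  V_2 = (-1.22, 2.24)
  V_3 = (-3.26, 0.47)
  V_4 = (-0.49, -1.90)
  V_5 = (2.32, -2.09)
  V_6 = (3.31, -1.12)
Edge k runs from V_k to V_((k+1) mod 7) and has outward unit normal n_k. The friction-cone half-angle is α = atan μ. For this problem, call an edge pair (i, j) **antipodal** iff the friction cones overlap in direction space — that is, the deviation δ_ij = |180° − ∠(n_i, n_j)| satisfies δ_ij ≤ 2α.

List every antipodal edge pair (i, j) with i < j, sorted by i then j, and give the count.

count = 7; pairs: (0,3), (0,4), (1,3), (1,4), (2,4), (2,5), (3,6)

α = atan 0.5 = 26.57°;  2α = 53.13°
n_0 = (+0.5806, +0.8142)
n_1 = (+0.2682, +0.9634)
n_2 = (-0.6554, +0.7553)
n_3 = (-0.6501, -0.7598)
n_4 = (-0.0675, -0.9977)
n_5 = (+0.6999, -0.7143)
n_6 = (+0.9107, +0.4131)
  (0,1): δ = 160.07°  ·
  (0,2): δ = 103.56°  ·
  (0,3): δ = 5.06°  ✓
  (0,4): δ = 31.62°  ✓
  (0,5): δ = 79.91°  ·
  (0,6): δ = 149.89°  ·
  (1,2): δ = 123.49°  ·
  (1,3): δ = 24.99°  ✓
  (1,4): δ = 11.69°  ✓
  (1,5): δ = 59.97°  ·
  (1,6): δ = 129.96°  ·
  (2,3): δ = 81.50°  ·
  (2,4): δ = 44.81°  ✓
  (2,5): δ = 3.47°  ✓
  (2,6): δ = 73.45°  ·
  (3,4): δ = 143.32°  ·
  (3,5): δ = 95.03°  ·
  (3,6): δ = 25.05°  ✓
  (4,5): δ = 131.72°  ·
  (4,6): δ = 61.74°  ·
  (5,6): δ = 110.02°  ·
antipodal pairs: 7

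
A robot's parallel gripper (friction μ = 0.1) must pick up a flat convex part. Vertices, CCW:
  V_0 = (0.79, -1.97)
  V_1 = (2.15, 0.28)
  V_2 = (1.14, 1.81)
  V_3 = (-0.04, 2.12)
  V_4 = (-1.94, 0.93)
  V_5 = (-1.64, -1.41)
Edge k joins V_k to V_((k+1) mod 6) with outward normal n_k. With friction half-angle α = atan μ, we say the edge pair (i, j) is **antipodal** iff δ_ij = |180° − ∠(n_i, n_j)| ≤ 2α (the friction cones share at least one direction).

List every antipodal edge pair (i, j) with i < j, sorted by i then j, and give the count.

count = 1; pairs: (2,5)

α = atan 0.1 = 5.71°;  2α = 11.42°
n_0 = (+0.8558, -0.5173)
n_1 = (+0.8346, +0.5509)
n_2 = (+0.2541, +0.9672)
n_3 = (-0.5308, +0.8475)
n_4 = (-0.9919, -0.1272)
n_5 = (-0.2246, -0.9745)
  (0,1): δ = 115.42°  ·
  (0,2): δ = 73.57°  ·
  (0,3): δ = 26.79°  ·
  (0,4): δ = 38.46°  ·
  (0,5): δ = 108.17°  ·
  (1,2): δ = 138.15°  ·
  (1,3): δ = 91.37°  ·
  (1,4): δ = 26.12°  ·
  (1,5): δ = 43.59°  ·
  (2,3): δ = 133.22°  ·
  (2,4): δ = 67.97°  ·
  (2,5): δ = 1.74°  ✓
  (3,4): δ = 114.75°  ·
  (3,5): δ = 45.04°  ·
  (4,5): δ = 110.28°  ·
antipodal pairs: 1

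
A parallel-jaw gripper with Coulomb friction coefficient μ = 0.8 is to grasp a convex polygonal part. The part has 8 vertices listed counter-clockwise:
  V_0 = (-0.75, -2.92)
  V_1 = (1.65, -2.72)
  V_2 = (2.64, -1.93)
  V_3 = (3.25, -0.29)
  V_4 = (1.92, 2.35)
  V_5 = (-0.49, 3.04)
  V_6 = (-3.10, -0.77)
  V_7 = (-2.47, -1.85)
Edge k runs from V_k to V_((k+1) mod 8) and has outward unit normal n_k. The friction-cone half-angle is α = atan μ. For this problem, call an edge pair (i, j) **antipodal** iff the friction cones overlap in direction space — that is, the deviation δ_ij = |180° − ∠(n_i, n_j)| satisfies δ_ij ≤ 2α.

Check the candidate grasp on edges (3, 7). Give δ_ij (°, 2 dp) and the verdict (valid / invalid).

α = atan 0.8 = 38.66°;  2α = 77.32°
edge 3: e_3 = (-1.33, +2.64);  n_3 = (+0.8931, +0.4499)
edge 7: e_7 = (+1.72, -1.07);  n_7 = (-0.5282, -0.8491)
∠(n_3, n_7) = 148.62°
δ = |180° − 148.62°| = 31.38°
31.38° ≤ 2α = 77.32°  →  valid

δ = 31.38°, valid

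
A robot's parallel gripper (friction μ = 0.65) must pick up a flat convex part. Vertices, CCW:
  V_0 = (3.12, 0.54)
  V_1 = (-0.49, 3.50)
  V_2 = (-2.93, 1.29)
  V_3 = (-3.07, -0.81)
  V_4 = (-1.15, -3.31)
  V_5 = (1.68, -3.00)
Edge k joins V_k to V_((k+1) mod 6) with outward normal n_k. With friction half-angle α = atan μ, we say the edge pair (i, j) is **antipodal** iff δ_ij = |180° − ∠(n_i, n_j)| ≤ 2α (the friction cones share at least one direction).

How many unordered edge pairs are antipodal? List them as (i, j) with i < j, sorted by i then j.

count = 7; pairs: (0,2), (0,3), (0,4), (1,4), (1,5), (2,5), (3,5)

α = atan 0.65 = 33.02°;  2α = 66.05°
n_0 = (+0.6341, +0.7733)
n_1 = (-0.6713, +0.7412)
n_2 = (-0.9978, +0.0665)
n_3 = (-0.7931, -0.6091)
n_4 = (+0.1089, -0.9941)
n_5 = (+0.9263, -0.3768)
  (0,1): δ = 98.48°  ·
  (0,2): δ = 54.46°  ✓
  (0,3): δ = 13.13°  ✓
  (0,4): δ = 45.60°  ✓
  (0,5): δ = 107.21°  ·
  (1,2): δ = 135.98°  ·
  (1,3): δ = 94.64°  ·
  (1,4): δ = 35.92°  ✓
  (1,5): δ = 25.70°  ✓
  (2,3): δ = 138.66°  ·
  (2,4): δ = 79.93°  ·
  (2,5): δ = 18.32°  ✓
  (3,4): δ = 121.27°  ·
  (3,5): δ = 59.66°  ✓
  (4,5): δ = 118.39°  ·
antipodal pairs: 7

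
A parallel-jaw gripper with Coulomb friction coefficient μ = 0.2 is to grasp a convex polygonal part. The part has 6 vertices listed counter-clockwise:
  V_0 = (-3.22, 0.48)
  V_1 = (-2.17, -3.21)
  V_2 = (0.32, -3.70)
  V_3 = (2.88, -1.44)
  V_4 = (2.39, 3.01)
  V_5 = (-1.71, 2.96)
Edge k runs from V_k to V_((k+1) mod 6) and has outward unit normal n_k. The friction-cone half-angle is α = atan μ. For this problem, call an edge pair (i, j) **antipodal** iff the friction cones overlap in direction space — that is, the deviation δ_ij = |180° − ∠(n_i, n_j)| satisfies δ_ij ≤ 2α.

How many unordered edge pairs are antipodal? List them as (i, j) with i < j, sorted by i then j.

count = 3; pairs: (0,3), (1,4), (2,5)

α = atan 0.2 = 11.31°;  2α = 22.62°
n_0 = (-0.9618, -0.2737)
n_1 = (-0.1931, -0.9812)
n_2 = (+0.6618, -0.7497)
n_3 = (+0.9940, +0.1095)
n_4 = (-0.0122, +0.9999)
n_5 = (-0.8541, +0.5201)
  (0,1): δ = 117.02°  ·
  (0,2): δ = 64.45°  ·
  (0,3): δ = 9.60°  ✓
  (0,4): δ = 74.81°  ·
  (0,5): δ = 132.78°  ·
  (1,2): δ = 127.43°  ·
  (1,3): δ = 72.58°  ·
  (1,4): δ = 11.83°  ✓
  (1,5): δ = 69.80°  ·
  (2,3): δ = 125.15°  ·
  (2,4): δ = 40.74°  ·
  (2,5): δ = 17.23°  ✓
  (3,4): δ = 95.58°  ·
  (3,5): δ = 37.62°  ·
  (4,5): δ = 122.03°  ·
antipodal pairs: 3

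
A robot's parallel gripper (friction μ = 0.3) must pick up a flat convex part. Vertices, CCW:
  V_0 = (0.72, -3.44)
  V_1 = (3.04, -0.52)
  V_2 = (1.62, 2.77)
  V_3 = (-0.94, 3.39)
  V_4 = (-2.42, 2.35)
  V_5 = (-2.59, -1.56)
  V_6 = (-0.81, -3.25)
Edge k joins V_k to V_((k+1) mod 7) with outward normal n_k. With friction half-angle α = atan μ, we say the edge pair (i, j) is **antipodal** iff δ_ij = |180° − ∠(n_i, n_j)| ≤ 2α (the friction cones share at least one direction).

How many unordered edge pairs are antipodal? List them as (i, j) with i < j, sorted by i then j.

count = 5; pairs: (0,3), (1,4), (1,5), (2,5), (2,6)

α = atan 0.3 = 16.70°;  2α = 33.40°
n_0 = (+0.7830, -0.6221)
n_1 = (+0.9181, +0.3963)
n_2 = (+0.2354, +0.9719)
n_3 = (-0.5749, +0.8182)
n_4 = (-0.9991, +0.0434)
n_5 = (-0.6885, -0.7252)
n_6 = (-0.1232, -0.9924)
  (0,1): δ = 118.19°  ·
  (0,2): δ = 65.15°  ·
  (0,3): δ = 16.44°  ✓
  (0,4): δ = 35.98°  ·
  (0,5): δ = 84.95°  ·
  (0,6): δ = 121.39°  ·
  (1,2): δ = 126.96°  ·
  (1,3): δ = 78.25°  ·
  (1,4): δ = 25.84°  ✓
  (1,5): δ = 23.14°  ✓
  (1,6): δ = 59.58°  ·
  (2,3): δ = 131.29°  ·
  (2,4): δ = 78.88°  ·
  (2,5): δ = 29.90°  ✓
  (2,6): δ = 6.54°  ✓
  (3,4): δ = 127.59°  ·
  (3,5): δ = 78.61°  ·
  (3,6): δ = 42.17°  ·
  (4,5): δ = 131.02°  ·
  (4,6): δ = 94.59°  ·
  (5,6): δ = 143.56°  ·
antipodal pairs: 5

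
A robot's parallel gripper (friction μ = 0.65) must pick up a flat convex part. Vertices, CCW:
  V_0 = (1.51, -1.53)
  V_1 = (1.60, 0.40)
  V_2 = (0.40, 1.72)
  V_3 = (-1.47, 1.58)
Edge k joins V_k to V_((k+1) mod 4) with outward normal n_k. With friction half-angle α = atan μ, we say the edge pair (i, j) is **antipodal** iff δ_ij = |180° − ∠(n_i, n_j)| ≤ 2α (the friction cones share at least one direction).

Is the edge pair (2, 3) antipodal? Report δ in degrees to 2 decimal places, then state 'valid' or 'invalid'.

α = atan 0.65 = 33.02°;  2α = 66.05°
edge 2: e_2 = (-1.87, -0.14);  n_2 = (-0.0747, +0.9972)
edge 3: e_3 = (+2.98, -3.11);  n_3 = (-0.7220, -0.6919)
∠(n_2, n_3) = 129.50°
δ = |180° − 129.50°| = 50.50°
50.50° ≤ 2α = 66.05°  →  valid

δ = 50.50°, valid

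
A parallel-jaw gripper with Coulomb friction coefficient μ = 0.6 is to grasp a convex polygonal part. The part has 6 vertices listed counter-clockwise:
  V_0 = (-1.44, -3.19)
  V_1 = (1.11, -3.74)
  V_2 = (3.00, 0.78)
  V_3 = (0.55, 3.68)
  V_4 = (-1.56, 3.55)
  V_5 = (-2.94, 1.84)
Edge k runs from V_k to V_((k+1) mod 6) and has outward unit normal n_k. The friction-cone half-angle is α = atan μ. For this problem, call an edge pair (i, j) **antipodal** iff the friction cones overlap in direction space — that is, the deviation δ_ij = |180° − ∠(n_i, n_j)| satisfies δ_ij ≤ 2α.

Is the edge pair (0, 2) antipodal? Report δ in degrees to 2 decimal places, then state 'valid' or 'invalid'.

α = atan 0.6 = 30.96°;  2α = 61.93°
edge 0: e_0 = (+2.55, -0.55);  n_0 = (-0.2108, -0.9775)
edge 2: e_2 = (-2.45, +2.90);  n_2 = (+0.7639, +0.6454)
∠(n_0, n_2) = 142.36°
δ = |180° − 142.36°| = 37.64°
37.64° ≤ 2α = 61.93°  →  valid

δ = 37.64°, valid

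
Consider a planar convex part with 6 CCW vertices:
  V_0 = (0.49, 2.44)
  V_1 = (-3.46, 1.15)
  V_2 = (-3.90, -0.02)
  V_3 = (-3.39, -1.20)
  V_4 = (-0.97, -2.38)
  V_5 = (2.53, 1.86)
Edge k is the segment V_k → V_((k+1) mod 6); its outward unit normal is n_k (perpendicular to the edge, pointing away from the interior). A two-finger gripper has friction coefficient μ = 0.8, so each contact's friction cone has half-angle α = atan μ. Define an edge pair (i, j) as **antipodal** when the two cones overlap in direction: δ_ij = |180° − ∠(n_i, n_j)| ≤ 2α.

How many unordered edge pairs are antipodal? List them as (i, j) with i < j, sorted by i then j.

α = atan 0.8 = 38.66°;  2α = 77.32°
n_0 = (-0.3104, +0.9506)
n_1 = (-0.9360, +0.3520)
n_2 = (-0.9179, -0.3967)
n_3 = (-0.4383, -0.8988)
n_4 = (+0.7712, -0.6366)
n_5 = (+0.2735, +0.9619)
  (0,1): δ = 128.70°  ·
  (0,2): δ = 84.71°  ·
  (0,3): δ = 44.08°  ✓
  (0,4): δ = 32.38°  ✓
  (0,5): δ = 146.04°  ·
  (1,2): δ = 136.02°  ·
  (1,3): δ = 95.38°  ·
  (1,4): δ = 18.93°  ✓
  (1,5): δ = 94.74°  ·
  (2,3): δ = 139.37°  ·
  (2,4): δ = 62.91°  ✓
  (2,5): δ = 50.75°  ✓
  (3,4): δ = 103.54°  ·
  (3,5): δ = 10.12°  ✓
  (4,5): δ = 66.33°  ✓
antipodal pairs: 7

count = 7; pairs: (0,3), (0,4), (1,4), (2,4), (2,5), (3,5), (4,5)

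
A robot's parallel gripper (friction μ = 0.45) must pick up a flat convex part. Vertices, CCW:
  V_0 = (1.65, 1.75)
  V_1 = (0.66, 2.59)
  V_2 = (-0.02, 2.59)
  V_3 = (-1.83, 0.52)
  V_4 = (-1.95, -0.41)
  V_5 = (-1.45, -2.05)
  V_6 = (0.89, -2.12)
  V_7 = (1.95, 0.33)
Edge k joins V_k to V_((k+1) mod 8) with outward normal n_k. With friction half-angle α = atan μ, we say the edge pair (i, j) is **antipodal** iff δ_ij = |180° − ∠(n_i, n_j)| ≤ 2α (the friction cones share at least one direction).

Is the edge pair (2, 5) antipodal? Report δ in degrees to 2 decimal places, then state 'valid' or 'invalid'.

α = atan 0.45 = 24.23°;  2α = 48.46°
edge 2: e_2 = (-1.81, -2.07);  n_2 = (-0.7528, +0.6582)
edge 5: e_5 = (+2.34, -0.07);  n_5 = (-0.0299, -0.9996)
∠(n_2, n_5) = 129.45°
δ = |180° − 129.45°| = 50.55°
50.55° > 2α = 48.46°  →  invalid

δ = 50.55°, invalid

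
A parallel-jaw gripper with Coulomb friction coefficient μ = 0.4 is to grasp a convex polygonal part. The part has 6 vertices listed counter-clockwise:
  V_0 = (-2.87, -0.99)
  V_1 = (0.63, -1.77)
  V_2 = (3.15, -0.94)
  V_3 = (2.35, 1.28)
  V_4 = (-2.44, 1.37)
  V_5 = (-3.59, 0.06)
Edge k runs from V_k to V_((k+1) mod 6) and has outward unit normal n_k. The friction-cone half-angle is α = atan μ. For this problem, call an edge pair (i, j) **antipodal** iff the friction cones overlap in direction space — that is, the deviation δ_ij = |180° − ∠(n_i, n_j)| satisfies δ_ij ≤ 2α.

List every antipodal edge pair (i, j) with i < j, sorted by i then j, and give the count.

α = atan 0.4 = 21.80°;  2α = 43.60°
n_0 = (-0.2175, -0.9761)
n_1 = (+0.3128, -0.9498)
n_2 = (+0.9408, +0.3390)
n_3 = (+0.0188, +0.9998)
n_4 = (-0.7515, +0.6597)
n_5 = (-0.8247, -0.5655)
  (0,1): δ = 149.21°  ·
  (0,2): δ = 57.62°  ·
  (0,3): δ = 11.49°  ✓
  (0,4): δ = 61.28°  ·
  (0,5): δ = 137.00°  ·
  (1,2): δ = 88.41°  ·
  (1,3): δ = 19.31°  ✓
  (1,4): δ = 30.49°  ✓
  (1,5): δ = 106.21°  ·
  (2,3): δ = 110.89°  ·
  (2,4): δ = 61.10°  ·
  (2,5): δ = 14.62°  ✓
  (3,4): δ = 130.20°  ·
  (3,5): δ = 54.48°  ·
  (4,5): δ = 104.28°  ·
antipodal pairs: 4

count = 4; pairs: (0,3), (1,3), (1,4), (2,5)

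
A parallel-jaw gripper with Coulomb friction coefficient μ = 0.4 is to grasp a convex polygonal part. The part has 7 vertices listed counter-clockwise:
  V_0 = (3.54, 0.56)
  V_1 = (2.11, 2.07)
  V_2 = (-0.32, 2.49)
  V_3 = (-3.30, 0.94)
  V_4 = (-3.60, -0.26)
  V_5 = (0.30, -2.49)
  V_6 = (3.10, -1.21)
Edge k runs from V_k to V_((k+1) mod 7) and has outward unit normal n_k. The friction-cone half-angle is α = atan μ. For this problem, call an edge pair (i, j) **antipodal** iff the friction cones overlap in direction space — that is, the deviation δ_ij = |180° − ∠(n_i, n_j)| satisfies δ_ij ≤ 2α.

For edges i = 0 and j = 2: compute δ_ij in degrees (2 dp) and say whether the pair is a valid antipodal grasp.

δ = 105.96°, invalid

α = atan 0.4 = 21.80°;  2α = 43.60°
edge 0: e_0 = (-1.43, +1.51);  n_0 = (+0.7261, +0.6876)
edge 2: e_2 = (-2.98, -1.55);  n_2 = (-0.4614, +0.8872)
∠(n_0, n_2) = 74.04°
δ = |180° − 74.04°| = 105.96°
105.96° > 2α = 43.60°  →  invalid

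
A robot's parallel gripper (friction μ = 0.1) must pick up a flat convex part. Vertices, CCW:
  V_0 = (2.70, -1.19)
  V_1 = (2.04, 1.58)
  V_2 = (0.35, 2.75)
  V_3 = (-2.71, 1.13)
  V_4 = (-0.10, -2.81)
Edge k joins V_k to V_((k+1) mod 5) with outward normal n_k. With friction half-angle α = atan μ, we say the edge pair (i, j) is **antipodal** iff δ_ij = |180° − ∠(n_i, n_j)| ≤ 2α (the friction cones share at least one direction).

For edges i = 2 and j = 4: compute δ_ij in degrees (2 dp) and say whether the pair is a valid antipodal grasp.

α = atan 0.1 = 5.71°;  2α = 11.42°
edge 2: e_2 = (-3.06, -1.62);  n_2 = (-0.4679, +0.8838)
edge 4: e_4 = (+2.80, +1.62);  n_4 = (+0.5008, -0.8656)
∠(n_2, n_4) = 177.84°
δ = |180° − 177.84°| = 2.16°
2.16° ≤ 2α = 11.42°  →  valid

δ = 2.16°, valid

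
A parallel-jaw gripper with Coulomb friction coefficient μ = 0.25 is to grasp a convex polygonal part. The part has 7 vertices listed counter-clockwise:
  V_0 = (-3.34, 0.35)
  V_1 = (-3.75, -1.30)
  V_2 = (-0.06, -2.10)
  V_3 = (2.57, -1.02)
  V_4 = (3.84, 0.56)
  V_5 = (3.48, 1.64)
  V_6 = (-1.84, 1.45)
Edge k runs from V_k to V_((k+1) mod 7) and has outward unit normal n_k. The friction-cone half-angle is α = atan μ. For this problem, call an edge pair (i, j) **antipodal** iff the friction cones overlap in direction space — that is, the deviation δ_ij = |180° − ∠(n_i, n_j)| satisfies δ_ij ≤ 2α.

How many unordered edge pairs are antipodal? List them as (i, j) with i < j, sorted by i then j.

count = 5; pairs: (0,3), (1,5), (2,5), (2,6), (3,6)

α = atan 0.25 = 14.04°;  2α = 28.07°
n_0 = (-0.9705, +0.2412)
n_1 = (-0.2119, -0.9773)
n_2 = (+0.3799, -0.9250)
n_3 = (+0.7794, -0.6265)
n_4 = (+0.9487, +0.3162)
n_5 = (-0.0357, +0.9994)
n_6 = (-0.5914, +0.8064)
  (0,1): δ = 88.28°  ·
  (0,2): δ = 53.72°  ·
  (0,3): δ = 24.84°  ✓
  (0,4): δ = 32.39°  ·
  (0,5): δ = 106.00°  ·
  (0,6): δ = 140.21°  ·
  (1,2): δ = 145.44°  ·
  (1,3): δ = 116.56°  ·
  (1,4): δ = 59.33°  ·
  (1,5): δ = 14.28°  ✓
  (1,6): δ = 48.49°  ·
  (2,3): δ = 151.12°  ·
  (2,4): δ = 93.89°  ·
  (2,5): δ = 20.28°  ✓
  (2,6): δ = 13.93°  ✓
  (3,4): δ = 122.77°  ·
  (3,5): δ = 49.16°  ·
  (3,6): δ = 14.95°  ✓
  (4,5): δ = 106.39°  ·
  (4,6): δ = 72.18°  ·
  (5,6): δ = 145.79°  ·
antipodal pairs: 5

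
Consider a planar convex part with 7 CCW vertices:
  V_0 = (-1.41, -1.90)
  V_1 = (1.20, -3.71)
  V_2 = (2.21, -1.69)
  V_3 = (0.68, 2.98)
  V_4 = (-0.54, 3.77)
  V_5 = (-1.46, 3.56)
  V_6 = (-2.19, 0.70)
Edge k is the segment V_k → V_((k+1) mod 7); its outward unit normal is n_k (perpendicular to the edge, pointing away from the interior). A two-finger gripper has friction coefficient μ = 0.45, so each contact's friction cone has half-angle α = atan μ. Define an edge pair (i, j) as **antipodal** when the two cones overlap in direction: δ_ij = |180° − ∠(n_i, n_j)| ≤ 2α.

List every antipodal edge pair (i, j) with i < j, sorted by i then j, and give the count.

α = atan 0.45 = 24.23°;  2α = 48.46°
n_0 = (-0.5699, -0.8217)
n_1 = (+0.8944, -0.4472)
n_2 = (+0.9503, +0.3113)
n_3 = (+0.5435, +0.8394)
n_4 = (-0.2225, +0.9749)
n_5 = (-0.9689, +0.2473)
n_6 = (-0.9578, -0.2873)
  (0,1): δ = 81.82°  ·
  (0,2): δ = 37.12°  ✓
  (0,3): δ = 1.82°  ✓
  (0,4): δ = 47.60°  ✓
  (0,5): δ = 110.42°  ·
  (0,6): δ = 141.44°  ·
  (1,2): δ = 135.29°  ·
  (1,3): δ = 96.36°  ·
  (1,4): δ = 50.58°  ·
  (1,5): δ = 12.25°  ✓
  (1,6): δ = 43.26°  ✓
  (2,3): δ = 141.06°  ·
  (2,4): δ = 95.28°  ·
  (2,5): δ = 32.46°  ✓
  (2,6): δ = 1.44°  ✓
  (3,4): δ = 134.22°  ·
  (3,5): δ = 71.39°  ·
  (3,6): δ = 40.38°  ✓
  (4,5): δ = 117.18°  ·
  (4,6): δ = 86.16°  ·
  (5,6): δ = 148.98°  ·
antipodal pairs: 8

count = 8; pairs: (0,2), (0,3), (0,4), (1,5), (1,6), (2,5), (2,6), (3,6)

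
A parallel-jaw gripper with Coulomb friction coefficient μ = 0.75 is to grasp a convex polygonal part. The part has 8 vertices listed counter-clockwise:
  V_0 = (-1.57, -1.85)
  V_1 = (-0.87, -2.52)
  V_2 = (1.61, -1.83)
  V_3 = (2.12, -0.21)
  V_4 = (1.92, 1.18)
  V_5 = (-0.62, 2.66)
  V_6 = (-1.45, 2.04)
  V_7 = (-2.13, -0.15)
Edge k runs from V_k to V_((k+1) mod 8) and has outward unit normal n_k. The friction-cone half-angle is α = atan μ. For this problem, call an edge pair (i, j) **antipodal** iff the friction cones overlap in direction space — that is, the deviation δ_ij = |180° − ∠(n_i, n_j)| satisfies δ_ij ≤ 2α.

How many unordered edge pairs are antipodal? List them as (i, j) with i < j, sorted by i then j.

count = 13; pairs: (0,2), (0,3), (0,4), (1,4), (1,5), (1,6), (2,5), (2,6), (2,7), (3,5), (3,6), (3,7), (4,7)

α = atan 0.75 = 36.87°;  2α = 73.74°
n_0 = (-0.6915, -0.7224)
n_1 = (+0.2680, -0.9634)
n_2 = (+0.9538, -0.3003)
n_3 = (+0.9898, +0.1424)
n_4 = (+0.5034, +0.8640)
n_5 = (-0.5985, +0.8012)
n_6 = (-0.9550, +0.2965)
n_7 = (-0.9498, -0.3129)
  (0,1): δ = 120.71°  ·
  (0,2): δ = 63.73°  ✓
  (0,3): δ = 38.07°  ✓
  (0,4): δ = 13.52°  ✓
  (0,5): δ = 80.50°  ·
  (0,6): δ = 116.50°  ·
  (0,7): δ = 151.98°  ·
  (1,2): δ = 123.02°  ·
  (1,3): δ = 97.36°  ·
  (1,4): δ = 45.78°  ✓
  (1,5): δ = 21.21°  ✓
  (1,6): δ = 57.20°  ✓
  (1,7): δ = 92.68°  ·
  (2,3): δ = 154.34°  ·
  (2,4): δ = 102.75°  ·
  (2,5): δ = 35.77°  ✓
  (2,6): δ = 0.23°  ✓
  (2,7): δ = 35.71°  ✓
  (3,4): δ = 128.42°  ·
  (3,5): δ = 61.43°  ✓
  (3,6): δ = 25.44°  ✓
  (3,7): δ = 10.04°  ✓
  (4,5): δ = 113.01°  ·
  (4,6): δ = 77.02°  ·
  (4,7): δ = 41.54°  ✓
  (5,6): δ = 144.01°  ·
  (5,7): δ = 108.53°  ·
  (6,7): δ = 144.52°  ·
antipodal pairs: 13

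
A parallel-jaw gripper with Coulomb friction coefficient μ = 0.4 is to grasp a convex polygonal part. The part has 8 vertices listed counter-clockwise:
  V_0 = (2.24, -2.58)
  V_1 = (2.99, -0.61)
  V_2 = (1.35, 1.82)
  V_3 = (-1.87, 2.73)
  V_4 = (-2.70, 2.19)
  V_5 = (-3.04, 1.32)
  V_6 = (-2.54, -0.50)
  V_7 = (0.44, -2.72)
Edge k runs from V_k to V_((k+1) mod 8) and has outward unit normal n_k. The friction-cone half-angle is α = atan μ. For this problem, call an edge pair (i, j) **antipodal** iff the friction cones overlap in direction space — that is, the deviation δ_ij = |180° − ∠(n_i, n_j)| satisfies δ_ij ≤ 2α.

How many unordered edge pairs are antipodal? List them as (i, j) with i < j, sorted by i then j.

α = atan 0.4 = 21.80°;  2α = 43.60°
n_0 = (+0.9346, -0.3558)
n_1 = (+0.8289, +0.5594)
n_2 = (+0.2720, +0.9623)
n_3 = (-0.5453, +0.8382)
n_4 = (-0.9314, +0.3640)
n_5 = (-0.9643, -0.2649)
n_6 = (-0.5974, -0.8019)
n_7 = (+0.0775, -0.9970)
  (0,1): δ = 125.14°  ·
  (0,2): δ = 84.94°  ·
  (0,3): δ = 36.11°  ✓
  (0,4): δ = 0.50°  ✓
  (0,5): δ = 36.20°  ✓
  (0,6): δ = 74.16°  ·
  (0,7): δ = 115.29°  ·
  (1,2): δ = 139.80°  ·
  (1,3): δ = 90.97°  ·
  (1,4): δ = 55.36°  ·
  (1,5): δ = 18.65°  ✓
  (1,6): δ = 19.30°  ✓
  (1,7): δ = 60.43°  ·
  (2,3): δ = 131.17°  ·
  (2,4): δ = 95.57°  ·
  (2,5): δ = 58.86°  ·
  (2,6): δ = 20.90°  ✓
  (2,7): δ = 20.23°  ✓
  (3,4): δ = 144.39°  ·
  (3,5): δ = 107.69°  ·
  (3,6): δ = 69.73°  ·
  (3,7): δ = 28.60°  ✓
  (4,5): δ = 143.29°  ·
  (4,6): δ = 105.34°  ·
  (4,7): δ = 64.21°  ·
  (5,6): δ = 142.05°  ·
  (5,7): δ = 100.91°  ·
  (6,7): δ = 138.87°  ·
antipodal pairs: 8

count = 8; pairs: (0,3), (0,4), (0,5), (1,5), (1,6), (2,6), (2,7), (3,7)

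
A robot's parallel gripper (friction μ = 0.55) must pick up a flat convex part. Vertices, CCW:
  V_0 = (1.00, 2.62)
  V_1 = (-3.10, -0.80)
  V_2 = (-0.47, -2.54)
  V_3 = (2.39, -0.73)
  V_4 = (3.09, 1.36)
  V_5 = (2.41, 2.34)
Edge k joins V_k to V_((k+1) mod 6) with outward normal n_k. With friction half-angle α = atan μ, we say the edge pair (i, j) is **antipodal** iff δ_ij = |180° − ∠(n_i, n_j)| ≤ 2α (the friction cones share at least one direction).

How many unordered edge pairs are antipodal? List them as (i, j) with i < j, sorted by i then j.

α = atan 0.55 = 28.81°;  2α = 57.62°
n_0 = (-0.6406, +0.7679)
n_1 = (-0.5518, -0.8340)
n_2 = (+0.5348, -0.8450)
n_3 = (+0.9482, -0.3176)
n_4 = (+0.8216, +0.5701)
n_5 = (+0.1948, +0.9808)
  (0,1): δ = 73.32°  ·
  (0,2): δ = 7.50°  ✓
  (0,3): δ = 31.65°  ✓
  (0,4): δ = 84.92°  ·
  (0,5): δ = 128.94°  ·
  (1,2): δ = 114.18°  ·
  (1,3): δ = 75.03°  ·
  (1,4): δ = 21.76°  ✓
  (1,5): δ = 22.26°  ✓
  (2,3): δ = 140.85°  ·
  (2,4): δ = 87.57°  ·
  (2,5): δ = 43.56°  ✓
  (3,4): δ = 126.73°  ·
  (3,5): δ = 82.71°  ·
  (4,5): δ = 135.99°  ·
antipodal pairs: 5

count = 5; pairs: (0,2), (0,3), (1,4), (1,5), (2,5)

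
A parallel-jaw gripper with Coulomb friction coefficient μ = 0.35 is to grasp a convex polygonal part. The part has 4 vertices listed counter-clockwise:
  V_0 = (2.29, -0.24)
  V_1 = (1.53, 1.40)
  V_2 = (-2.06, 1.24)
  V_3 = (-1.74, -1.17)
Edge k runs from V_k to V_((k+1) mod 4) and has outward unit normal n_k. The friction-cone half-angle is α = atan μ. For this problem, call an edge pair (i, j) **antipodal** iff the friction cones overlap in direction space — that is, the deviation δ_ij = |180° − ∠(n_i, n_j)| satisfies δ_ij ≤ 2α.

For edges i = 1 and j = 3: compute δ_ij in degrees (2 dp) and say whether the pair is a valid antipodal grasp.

δ = 10.44°, valid

α = atan 0.35 = 19.29°;  2α = 38.58°
edge 1: e_1 = (-3.59, -0.16);  n_1 = (-0.0445, +0.9990)
edge 3: e_3 = (+4.03, +0.93);  n_3 = (+0.2249, -0.9744)
∠(n_1, n_3) = 169.56°
δ = |180° − 169.56°| = 10.44°
10.44° ≤ 2α = 38.58°  →  valid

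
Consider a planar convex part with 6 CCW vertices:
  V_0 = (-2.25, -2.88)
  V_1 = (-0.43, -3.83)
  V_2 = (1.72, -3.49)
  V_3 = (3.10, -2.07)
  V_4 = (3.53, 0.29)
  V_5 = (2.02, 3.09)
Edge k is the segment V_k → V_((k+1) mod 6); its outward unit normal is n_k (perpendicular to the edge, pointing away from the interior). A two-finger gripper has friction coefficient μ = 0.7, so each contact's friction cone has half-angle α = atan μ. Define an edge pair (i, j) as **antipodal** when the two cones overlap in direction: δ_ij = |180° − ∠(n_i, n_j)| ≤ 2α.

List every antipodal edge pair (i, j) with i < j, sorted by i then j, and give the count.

α = atan 0.7 = 34.99°;  2α = 69.98°
n_0 = (-0.4627, -0.8865)
n_1 = (+0.1562, -0.9877)
n_2 = (+0.7171, -0.6969)
n_3 = (+0.9838, -0.1793)
n_4 = (+0.8802, +0.4747)
n_5 = (-0.8134, +0.5818)
  (0,1): δ = 143.45°  ·
  (0,2): δ = 106.62°  ·
  (0,3): δ = 72.76°  ·
  (0,4): δ = 34.10°  ✓
  (0,5): δ = 81.99°  ·
  (1,2): δ = 143.17°  ·
  (1,3): δ = 109.31°  ·
  (1,4): δ = 70.65°  ·
  (1,5): δ = 45.44°  ✓
  (2,3): δ = 146.14°  ·
  (2,4): δ = 107.48°  ·
  (2,5): δ = 8.61°  ✓
  (3,4): δ = 141.34°  ·
  (3,5): δ = 25.25°  ✓
  (4,5): δ = 63.91°  ✓
antipodal pairs: 5

count = 5; pairs: (0,4), (1,5), (2,5), (3,5), (4,5)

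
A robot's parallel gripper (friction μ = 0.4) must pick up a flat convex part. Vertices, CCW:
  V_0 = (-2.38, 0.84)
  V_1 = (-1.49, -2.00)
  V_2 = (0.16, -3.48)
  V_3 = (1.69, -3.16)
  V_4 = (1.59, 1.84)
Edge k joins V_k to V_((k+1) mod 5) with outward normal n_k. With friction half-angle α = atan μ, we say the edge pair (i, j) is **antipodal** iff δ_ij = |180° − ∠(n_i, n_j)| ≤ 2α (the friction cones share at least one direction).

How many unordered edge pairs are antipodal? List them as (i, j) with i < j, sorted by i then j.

α = atan 0.4 = 21.80°;  2α = 43.60°
n_0 = (-0.9542, -0.2990)
n_1 = (-0.6677, -0.7444)
n_2 = (+0.2047, -0.9788)
n_3 = (+0.9998, +0.0200)
n_4 = (-0.2443, +0.9697)
  (0,1): δ = 149.29°  ·
  (0,2): δ = 95.59°  ·
  (0,3): δ = 16.25°  ✓
  (0,4): δ = 86.74°  ·
  (1,2): δ = 126.30°  ·
  (1,3): δ = 46.96°  ·
  (1,4): δ = 56.03°  ·
  (2,3): δ = 100.67°  ·
  (2,4): δ = 2.32°  ✓
  (3,4): δ = 77.01°  ·
antipodal pairs: 2

count = 2; pairs: (0,3), (2,4)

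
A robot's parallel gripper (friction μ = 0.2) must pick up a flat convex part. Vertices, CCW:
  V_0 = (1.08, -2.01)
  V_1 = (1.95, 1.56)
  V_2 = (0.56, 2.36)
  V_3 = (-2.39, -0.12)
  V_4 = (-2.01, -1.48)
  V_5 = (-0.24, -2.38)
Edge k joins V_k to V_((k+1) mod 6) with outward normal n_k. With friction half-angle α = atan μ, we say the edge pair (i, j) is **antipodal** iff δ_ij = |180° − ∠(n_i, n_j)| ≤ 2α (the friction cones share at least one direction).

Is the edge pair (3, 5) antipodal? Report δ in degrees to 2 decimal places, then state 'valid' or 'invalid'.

δ = 89.95°, invalid

α = atan 0.2 = 11.31°;  2α = 22.62°
edge 3: e_3 = (+0.38, -1.36);  n_3 = (-0.9631, -0.2691)
edge 5: e_5 = (+1.32, +0.37);  n_5 = (+0.2699, -0.9629)
∠(n_3, n_5) = 90.05°
δ = |180° − 90.05°| = 89.95°
89.95° > 2α = 22.62°  →  invalid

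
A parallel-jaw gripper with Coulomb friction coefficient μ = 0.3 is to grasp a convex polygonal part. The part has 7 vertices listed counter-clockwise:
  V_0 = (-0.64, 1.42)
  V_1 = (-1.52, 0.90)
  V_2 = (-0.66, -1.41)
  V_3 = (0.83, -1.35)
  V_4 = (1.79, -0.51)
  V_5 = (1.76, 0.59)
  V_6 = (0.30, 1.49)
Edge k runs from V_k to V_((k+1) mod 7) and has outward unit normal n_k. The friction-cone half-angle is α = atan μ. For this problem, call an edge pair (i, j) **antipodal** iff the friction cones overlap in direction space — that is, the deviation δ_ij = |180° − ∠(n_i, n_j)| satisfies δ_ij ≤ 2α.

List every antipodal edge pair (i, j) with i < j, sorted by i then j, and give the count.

α = atan 0.3 = 16.70°;  2α = 33.40°
n_0 = (-0.5087, +0.8609)
n_1 = (-0.9372, -0.3489)
n_2 = (+0.0402, -0.9992)
n_3 = (+0.6585, -0.7526)
n_4 = (+0.9996, +0.0273)
n_5 = (+0.5247, +0.8513)
n_6 = (-0.0743, +0.9972)
  (0,1): δ = 100.16°  ·
  (0,2): δ = 28.27°  ✓
  (0,3): δ = 10.61°  ✓
  (0,4): δ = 60.98°  ·
  (0,5): δ = 117.77°  ·
  (0,6): δ = 153.68°  ·
  (1,2): δ = 108.11°  ·
  (1,3): δ = 69.23°  ·
  (1,4): δ = 18.86°  ✓
  (1,5): δ = 37.93°  ·
  (1,6): δ = 73.84°  ·
  (2,3): δ = 141.12°  ·
  (2,4): δ = 90.74°  ·
  (2,5): δ = 33.96°  ·
  (2,6): δ = 1.95°  ✓
  (3,4): δ = 129.62°  ·
  (3,5): δ = 72.84°  ·
  (3,6): δ = 36.93°  ·
  (4,5): δ = 123.21°  ·
  (4,6): δ = 87.30°  ·
  (5,6): δ = 144.09°  ·
antipodal pairs: 4

count = 4; pairs: (0,2), (0,3), (1,4), (2,6)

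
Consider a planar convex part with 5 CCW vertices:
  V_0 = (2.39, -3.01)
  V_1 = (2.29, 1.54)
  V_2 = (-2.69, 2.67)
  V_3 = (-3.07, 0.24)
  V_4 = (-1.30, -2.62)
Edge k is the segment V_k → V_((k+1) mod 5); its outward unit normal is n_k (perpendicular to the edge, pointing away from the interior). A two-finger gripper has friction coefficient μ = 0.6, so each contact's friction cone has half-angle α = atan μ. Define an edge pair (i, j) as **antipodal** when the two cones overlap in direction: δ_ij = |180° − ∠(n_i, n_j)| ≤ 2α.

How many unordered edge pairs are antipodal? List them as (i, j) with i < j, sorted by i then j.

count = 4; pairs: (0,2), (0,3), (1,3), (1,4)

α = atan 0.6 = 30.96°;  2α = 61.93°
n_0 = (+0.9998, +0.0220)
n_1 = (+0.2213, +0.9752)
n_2 = (-0.9880, +0.1545)
n_3 = (-0.8503, -0.5263)
n_4 = (-0.1051, -0.9945)
  (0,1): δ = 104.04°  ·
  (0,2): δ = 10.15°  ✓
  (0,3): δ = 30.49°  ✓
  (0,4): δ = 82.71°  ·
  (1,2): δ = 86.10°  ·
  (1,3): δ = 45.46°  ✓
  (1,4): δ = 6.75°  ✓
  (2,3): δ = 139.36°  ·
  (2,4): δ = 87.15°  ·
  (3,4): δ = 127.79°  ·
antipodal pairs: 4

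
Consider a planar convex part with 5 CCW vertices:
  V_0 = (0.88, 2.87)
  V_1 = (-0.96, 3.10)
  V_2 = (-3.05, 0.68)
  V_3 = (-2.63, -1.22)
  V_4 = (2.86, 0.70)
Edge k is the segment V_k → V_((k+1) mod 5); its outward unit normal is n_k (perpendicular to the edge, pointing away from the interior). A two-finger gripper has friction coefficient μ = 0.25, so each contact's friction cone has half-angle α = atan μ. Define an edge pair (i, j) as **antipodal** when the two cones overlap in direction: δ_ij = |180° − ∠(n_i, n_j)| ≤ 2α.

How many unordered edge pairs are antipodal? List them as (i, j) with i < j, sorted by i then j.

α = atan 0.25 = 14.04°;  2α = 28.07°
n_0 = (+0.1240, +0.9923)
n_1 = (-0.7568, +0.6536)
n_2 = (-0.9764, -0.2158)
n_3 = (+0.3301, -0.9439)
n_4 = (+0.7387, +0.6740)
  (0,1): δ = 123.69°  ·
  (0,2): δ = 70.41°  ·
  (0,3): δ = 26.40°  ✓
  (0,4): δ = 139.50°  ·
  (1,2): δ = 126.72°  ·
  (1,3): δ = 29.91°  ·
  (1,4): δ = 83.19°  ·
  (2,3): δ = 83.19°  ·
  (2,4): δ = 29.91°  ·
  (3,4): δ = 66.90°  ·
antipodal pairs: 1

count = 1; pairs: (0,3)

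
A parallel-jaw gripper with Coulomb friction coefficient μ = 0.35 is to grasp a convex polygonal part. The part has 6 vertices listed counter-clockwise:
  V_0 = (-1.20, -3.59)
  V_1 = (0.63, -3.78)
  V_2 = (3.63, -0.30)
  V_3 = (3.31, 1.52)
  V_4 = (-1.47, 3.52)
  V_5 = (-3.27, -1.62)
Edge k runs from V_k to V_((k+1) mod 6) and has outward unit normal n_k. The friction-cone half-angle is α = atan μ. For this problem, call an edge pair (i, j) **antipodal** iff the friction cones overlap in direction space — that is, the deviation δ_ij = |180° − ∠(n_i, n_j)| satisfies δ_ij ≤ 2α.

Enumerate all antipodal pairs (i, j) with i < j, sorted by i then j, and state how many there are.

α = atan 0.35 = 19.29°;  2α = 38.58°
n_0 = (-0.1033, -0.9947)
n_1 = (+0.7574, -0.6529)
n_2 = (+0.9849, +0.1732)
n_3 = (+0.3860, +0.9225)
n_4 = (-0.9438, +0.3305)
n_5 = (-0.6894, -0.7244)
  (0,1): δ = 124.84°  ·
  (0,2): δ = 74.10°  ·
  (0,3): δ = 16.78°  ✓
  (0,4): δ = 76.63°  ·
  (0,5): δ = 142.35°  ·
  (1,2): δ = 129.26°  ·
  (1,3): δ = 71.94°  ·
  (1,4): δ = 21.46°  ✓
  (1,5): δ = 87.18°  ·
  (2,3): δ = 122.68°  ·
  (2,4): δ = 29.27°  ✓
  (2,5): δ = 36.45°  ✓
  (3,4): δ = 86.60°  ·
  (3,5): δ = 20.88°  ✓
  (4,5): δ = 114.28°  ·
antipodal pairs: 5

count = 5; pairs: (0,3), (1,4), (2,4), (2,5), (3,5)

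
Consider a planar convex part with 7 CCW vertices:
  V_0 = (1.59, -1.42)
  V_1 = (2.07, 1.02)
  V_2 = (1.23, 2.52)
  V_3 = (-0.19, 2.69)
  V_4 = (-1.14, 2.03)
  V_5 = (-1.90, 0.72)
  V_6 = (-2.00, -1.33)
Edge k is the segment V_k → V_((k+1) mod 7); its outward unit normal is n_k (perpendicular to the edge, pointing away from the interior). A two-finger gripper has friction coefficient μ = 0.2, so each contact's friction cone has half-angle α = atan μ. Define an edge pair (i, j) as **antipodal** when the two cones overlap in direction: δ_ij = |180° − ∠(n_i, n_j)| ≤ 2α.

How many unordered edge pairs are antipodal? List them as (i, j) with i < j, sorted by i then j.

count = 3; pairs: (0,4), (0,5), (2,6)

α = atan 0.2 = 11.31°;  2α = 22.62°
n_0 = (+0.9812, -0.1930)
n_1 = (+0.8725, +0.4886)
n_2 = (+0.1189, +0.9929)
n_3 = (-0.5706, +0.8213)
n_4 = (-0.8650, +0.5018)
n_5 = (-0.9988, +0.0487)
n_6 = (-0.0251, -0.9997)
  (0,1): δ = 139.62°  ·
  (0,2): δ = 85.70°  ·
  (0,3): δ = 44.08°  ·
  (0,4): δ = 18.99°  ✓
  (0,5): δ = 8.34°  ✓
  (0,6): δ = 99.69°  ·
  (1,2): δ = 126.08°  ·
  (1,3): δ = 84.46°  ·
  (1,4): δ = 59.37°  ·
  (1,5): δ = 32.04°  ·
  (1,6): δ = 59.32°  ·
  (2,3): δ = 138.38°  ·
  (2,4): δ = 113.29°  ·
  (2,5): δ = 85.97°  ·
  (2,6): δ = 5.39°  ✓
  (3,4): δ = 154.91°  ·
  (3,5): δ = 127.58°  ·
  (3,6): δ = 36.23°  ·
  (4,5): δ = 152.67°  ·
  (4,6): δ = 61.32°  ·
  (5,6): δ = 88.64°  ·
antipodal pairs: 3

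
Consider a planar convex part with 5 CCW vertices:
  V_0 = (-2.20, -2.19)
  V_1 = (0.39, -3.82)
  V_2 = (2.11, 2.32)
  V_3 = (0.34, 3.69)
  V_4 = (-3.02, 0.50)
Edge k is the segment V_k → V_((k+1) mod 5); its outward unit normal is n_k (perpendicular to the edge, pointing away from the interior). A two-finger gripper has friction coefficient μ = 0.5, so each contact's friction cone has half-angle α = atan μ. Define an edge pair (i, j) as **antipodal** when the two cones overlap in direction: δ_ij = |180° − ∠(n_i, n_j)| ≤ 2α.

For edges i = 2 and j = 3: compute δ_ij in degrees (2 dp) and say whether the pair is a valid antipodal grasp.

α = atan 0.5 = 26.57°;  2α = 53.13°
edge 2: e_2 = (-1.77, +1.37);  n_2 = (+0.6121, +0.7908)
edge 3: e_3 = (-3.36, -3.19);  n_3 = (-0.6885, +0.7252)
∠(n_2, n_3) = 81.25°
δ = |180° − 81.25°| = 98.75°
98.75° > 2α = 53.13°  →  invalid

δ = 98.75°, invalid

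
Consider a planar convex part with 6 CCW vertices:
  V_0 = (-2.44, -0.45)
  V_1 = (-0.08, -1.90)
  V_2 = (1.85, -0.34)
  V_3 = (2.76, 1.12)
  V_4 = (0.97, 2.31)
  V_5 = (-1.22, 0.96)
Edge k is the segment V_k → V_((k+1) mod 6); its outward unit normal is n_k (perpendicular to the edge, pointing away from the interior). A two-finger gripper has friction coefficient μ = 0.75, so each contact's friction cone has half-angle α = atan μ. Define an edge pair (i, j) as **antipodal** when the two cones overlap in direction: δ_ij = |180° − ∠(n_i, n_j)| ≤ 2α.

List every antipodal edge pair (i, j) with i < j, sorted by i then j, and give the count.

count = 7; pairs: (0,3), (0,4), (1,3), (1,4), (1,5), (2,4), (2,5)

α = atan 0.75 = 36.87°;  2α = 73.74°
n_0 = (-0.5235, -0.8520)
n_1 = (+0.6286, -0.7777)
n_2 = (+0.8487, -0.5290)
n_3 = (+0.5536, +0.8328)
n_4 = (-0.5247, +0.8513)
n_5 = (-0.7562, +0.6543)
  (0,1): δ = 109.48°  ·
  (0,2): δ = 90.37°  ·
  (0,3): δ = 2.05°  ✓
  (0,4): δ = 63.22°  ✓
  (0,5): δ = 80.70°  ·
  (1,2): δ = 160.88°  ·
  (1,3): δ = 72.56°  ✓
  (1,4): δ = 7.30°  ✓
  (1,5): δ = 10.18°  ✓
  (2,3): δ = 91.68°  ·
  (2,4): δ = 26.41°  ✓
  (2,5): δ = 8.93°  ✓
  (3,4): δ = 114.73°  ·
  (3,5): δ = 97.25°  ·
  (4,5): δ = 162.52°  ·
antipodal pairs: 7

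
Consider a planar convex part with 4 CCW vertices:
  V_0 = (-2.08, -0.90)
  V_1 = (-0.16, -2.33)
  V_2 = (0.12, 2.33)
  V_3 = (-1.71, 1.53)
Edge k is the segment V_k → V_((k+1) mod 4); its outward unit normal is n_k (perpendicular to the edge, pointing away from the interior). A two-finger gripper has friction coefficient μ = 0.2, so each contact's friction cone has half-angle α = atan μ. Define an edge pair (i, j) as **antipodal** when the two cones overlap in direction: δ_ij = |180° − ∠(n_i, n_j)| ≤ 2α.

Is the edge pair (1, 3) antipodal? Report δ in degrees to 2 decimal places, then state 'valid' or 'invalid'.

δ = 5.22°, valid

α = atan 0.2 = 11.31°;  2α = 22.62°
edge 1: e_1 = (+0.28, +4.66);  n_1 = (+0.9982, -0.0600)
edge 3: e_3 = (-0.37, -2.43);  n_3 = (-0.9886, +0.1505)
∠(n_1, n_3) = 174.78°
δ = |180° − 174.78°| = 5.22°
5.22° ≤ 2α = 22.62°  →  valid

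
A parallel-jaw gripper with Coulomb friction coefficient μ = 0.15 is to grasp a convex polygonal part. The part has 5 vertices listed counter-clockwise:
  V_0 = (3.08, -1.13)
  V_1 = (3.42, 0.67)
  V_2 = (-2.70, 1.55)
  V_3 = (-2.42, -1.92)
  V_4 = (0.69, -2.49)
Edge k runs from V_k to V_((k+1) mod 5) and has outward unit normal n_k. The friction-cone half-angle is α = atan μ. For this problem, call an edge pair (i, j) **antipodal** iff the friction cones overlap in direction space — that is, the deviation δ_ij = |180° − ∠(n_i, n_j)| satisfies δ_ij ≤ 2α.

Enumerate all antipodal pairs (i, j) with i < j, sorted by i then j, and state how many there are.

count = 2; pairs: (0,2), (1,3)

α = atan 0.15 = 8.53°;  2α = 17.06°
n_0 = (+0.9826, -0.1856)
n_1 = (+0.1423, +0.9898)
n_2 = (-0.9968, -0.0804)
n_3 = (-0.1803, -0.9836)
n_4 = (+0.4946, -0.8691)
  (0,1): δ = 87.49°  ·
  (0,2): δ = 15.31°  ✓
  (0,3): δ = 90.31°  ·
  (0,4): δ = 130.34°  ·
  (1,2): δ = 77.20°  ·
  (1,3): δ = 2.20°  ✓
  (1,4): δ = 37.82°  ·
  (2,3): δ = 105.00°  ·
  (2,4): δ = 64.97°  ·
  (3,4): δ = 139.97°  ·
antipodal pairs: 2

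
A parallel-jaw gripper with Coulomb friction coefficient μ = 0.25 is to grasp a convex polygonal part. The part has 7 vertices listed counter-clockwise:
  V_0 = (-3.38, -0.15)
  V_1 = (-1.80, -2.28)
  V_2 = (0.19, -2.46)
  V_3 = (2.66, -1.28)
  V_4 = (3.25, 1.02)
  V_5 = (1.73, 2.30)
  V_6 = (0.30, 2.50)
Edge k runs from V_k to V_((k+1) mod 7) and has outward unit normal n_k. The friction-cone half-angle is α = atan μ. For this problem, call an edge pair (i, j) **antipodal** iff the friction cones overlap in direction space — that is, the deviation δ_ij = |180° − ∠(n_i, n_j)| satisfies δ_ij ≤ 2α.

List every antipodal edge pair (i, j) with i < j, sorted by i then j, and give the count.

count = 3; pairs: (0,4), (1,5), (2,6)

α = atan 0.25 = 14.04°;  2α = 28.07°
n_0 = (-0.8032, -0.5958)
n_1 = (-0.0901, -0.9959)
n_2 = (+0.4311, -0.9023)
n_3 = (+0.9686, -0.2485)
n_4 = (+0.6441, +0.7649)
n_5 = (+0.1385, +0.9904)
n_6 = (-0.5844, +0.8115)
  (0,1): δ = 131.74°  ·
  (0,2): δ = 101.03°  ·
  (0,3): δ = 50.95°  ·
  (0,4): δ = 13.33°  ✓
  (0,5): δ = 45.47°  ·
  (0,6): δ = 89.19°  ·
  (1,2): δ = 149.30°  ·
  (1,3): δ = 99.22°  ·
  (1,4): δ = 34.93°  ·
  (1,5): δ = 2.79°  ✓
  (1,6): δ = 40.93°  ·
  (2,3): δ = 129.92°  ·
  (2,4): δ = 65.64°  ·
  (2,5): δ = 33.50°  ·
  (2,6): δ = 10.22°  ✓
  (3,4): δ = 115.71°  ·
  (3,5): δ = 83.57°  ·
  (3,6): δ = 39.85°  ·
  (4,5): δ = 147.86°  ·
  (4,6): δ = 104.14°  ·
  (5,6): δ = 136.28°  ·
antipodal pairs: 3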